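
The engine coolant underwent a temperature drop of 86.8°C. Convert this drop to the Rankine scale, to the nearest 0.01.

156.24°R

Only the scale ratio 1.8 matters for a change in temperature.
86.8 × 1.8 = 156.24.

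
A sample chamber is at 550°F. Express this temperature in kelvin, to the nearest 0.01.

560.93 K

In Celsius: (550 - 32) × 5/9 = 287.7778°C.
In kelvin: 287.7778 + 273.15 = 560.93 K.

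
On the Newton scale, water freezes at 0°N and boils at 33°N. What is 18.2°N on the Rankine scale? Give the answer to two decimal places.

Linear interpolation between the fixed points: C = (18.2 - 0) × 100 / (33 - 0) = 55.1515°C.
Then 55.1515 × 1.8 + 491.67 = 590.94°R.

590.94°R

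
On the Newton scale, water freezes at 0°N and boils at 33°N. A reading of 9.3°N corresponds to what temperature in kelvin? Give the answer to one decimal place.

301.3 K

Linear interpolation between the fixed points: C = (9.3 - 0) × 100 / (33 - 0) = 28.1818°C.
Then 28.1818 + 273.15 = 301.3 K.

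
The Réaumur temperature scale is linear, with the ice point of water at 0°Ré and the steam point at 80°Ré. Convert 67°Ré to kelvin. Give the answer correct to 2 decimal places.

Linear interpolation between the fixed points: C = (67 - 0) × 100 / (80 - 0) = 83.7500°C.
Then 83.7500 + 273.15 = 356.90 K.

356.90 K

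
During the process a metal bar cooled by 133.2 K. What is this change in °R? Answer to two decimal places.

For a temperature interval the offset drops out; only the factor 1.8 applies.
133.2 × 1.8 = 239.76.

239.76°R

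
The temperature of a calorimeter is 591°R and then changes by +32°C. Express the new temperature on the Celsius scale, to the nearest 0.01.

87.18°C

Initial temperature in Celsius: (591 - 491.67) × 5/9 = 55.1833°C.
Final Celsius temperature: 55.1833 + 32.0000 = 87.1833°C.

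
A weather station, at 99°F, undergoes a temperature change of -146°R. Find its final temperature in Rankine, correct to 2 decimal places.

Initial temperature in Celsius: (99 - 32) × 5/9 = 37.2222°C.
The 146°R change is an interval, so only the factor 5/9 applies: -146 × 5/9 = -81.1111°C.
Final Celsius temperature: 37.2222 - 81.1111 = -43.8889°C.
In Rankine: -43.8889 × 1.8 + 491.67 = 412.67°R.

412.67°R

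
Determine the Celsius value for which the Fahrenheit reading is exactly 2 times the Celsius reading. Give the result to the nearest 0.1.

160.0°C

Let C be the Celsius reading. The Fahrenheit reading is F = 1.8·C + 32.
Require F = 2·C: 1.8·C + 32 = 2·C.
(-0.2)·C = -32  ⇒  C = 160.0.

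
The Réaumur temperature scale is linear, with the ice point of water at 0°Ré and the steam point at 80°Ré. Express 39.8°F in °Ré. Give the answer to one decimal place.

First in Celsius: (39.8 - 32) × 5/9 = 4.3333°C.
Linearly onto the Réaumur scale: 0 + (4.3333 / 100) × (80 - 0) = 3.5°Ré.

3.5°Ré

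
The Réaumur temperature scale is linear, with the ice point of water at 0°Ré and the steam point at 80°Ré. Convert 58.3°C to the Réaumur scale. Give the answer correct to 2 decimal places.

Linearly onto the Réaumur scale: 0 + (58.3000 / 100) × (80 - 0) = 46.64°Ré.

46.64°Ré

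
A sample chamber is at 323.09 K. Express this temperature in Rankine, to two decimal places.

In Celsius: 323.09 - 273.15 = 49.9400°C.
In Rankine: 49.9400 × 1.8 + 491.67 = 581.56°R.

581.56°R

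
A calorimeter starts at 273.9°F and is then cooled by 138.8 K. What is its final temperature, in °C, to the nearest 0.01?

Initial temperature in Celsius: (273.9 - 32) × 5/9 = 134.3889°C.
The 138.8 K change is an interval; Kelvin and Celsius degrees are the same size, so ΔC = -138.8°C.
Final Celsius temperature: 134.3889 - 138.8000 = -4.4111°C.

-4.41°C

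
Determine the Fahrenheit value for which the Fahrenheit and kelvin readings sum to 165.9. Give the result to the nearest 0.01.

Let F be the Fahrenheit reading. The kelvin reading is K = 5/9·F + 255.372.
Require F + K = 165.9: (14/9)·F + 255.372 = 165.9.
F = (165.9 - 255.372) / (14/9) = -57.52.

-57.52°F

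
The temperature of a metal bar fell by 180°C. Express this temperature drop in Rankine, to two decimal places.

An interval of 1°C corresponds to 1.8°R.
180 × 1.8 = 324.00.

324.00°R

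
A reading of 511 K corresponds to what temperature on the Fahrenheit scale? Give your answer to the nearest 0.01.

In Celsius: 511 - 273.15 = 237.8500°C.
In Fahrenheit: 237.8500 × 1.8 + 32 = 460.13°F.

460.13°F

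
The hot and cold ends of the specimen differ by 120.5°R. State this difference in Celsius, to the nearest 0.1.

66.9°C

An interval of 1°R corresponds to 5/9°C.
120.5 × 5/9 = 66.9.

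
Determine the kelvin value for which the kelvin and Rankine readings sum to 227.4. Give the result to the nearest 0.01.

81.21 K

Let K be the kelvin reading. The Rankine reading is R = 1.8·K.
Require K + R = 227.4: (2.8)·K = 227.4.
K = (227.4) / (2.8) = 81.21.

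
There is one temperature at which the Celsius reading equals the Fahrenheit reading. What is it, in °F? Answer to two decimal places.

-40.00°F

Let F be the Fahrenheit reading. The Celsius reading is C = 5/9·F - 17.7778.
Set C = F: 5/9·F - 17.7778 = F.
(-4/9)·F = 17.7778  ⇒  F = -40.00.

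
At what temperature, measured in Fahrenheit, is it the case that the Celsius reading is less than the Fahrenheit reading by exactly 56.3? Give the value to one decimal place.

86.7°F

Let F be the Fahrenheit reading. The Celsius reading is C = 5/9·F - 17.7778.
Require C - F = -56.3: (-4/9)·F - 17.7778 = -56.3.
F = (-56.3 + 17.7778) / (-4/9) = 86.7.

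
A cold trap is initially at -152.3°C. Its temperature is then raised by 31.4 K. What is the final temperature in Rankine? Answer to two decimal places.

The 31.4 K change is an interval; Kelvin and Celsius degrees are the same size, so ΔC = +31.4°C.
Final Celsius temperature: -152.3000 + 31.4000 = -120.9000°C.
In Rankine: -120.9000 × 1.8 + 491.67 = 274.05°R.

274.05°R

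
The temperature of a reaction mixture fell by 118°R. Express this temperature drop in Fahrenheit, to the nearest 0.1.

Rankine and Fahrenheit degrees are the same size, so the interval is unchanged: 118.0.

118.0°F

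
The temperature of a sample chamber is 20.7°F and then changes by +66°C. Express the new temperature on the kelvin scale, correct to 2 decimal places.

Initial temperature in Celsius: (20.7 - 32) × 5/9 = -6.2778°C.
Final Celsius temperature: -6.2778 + 66.0000 = 59.7222°C.
In kelvin: 59.7222 + 273.15 = 332.87 K.

332.87 K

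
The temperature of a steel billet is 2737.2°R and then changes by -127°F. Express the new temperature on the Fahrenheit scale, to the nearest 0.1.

Initial temperature in Celsius: (2737.2 - 491.67) × 5/9 = 1247.5167°C.
The 127°F change is an interval, so only the factor 5/9 applies: -127 × 5/9 = -70.5556°C.
Final Celsius temperature: 1247.5167 - 70.5556 = 1176.9611°C.
In Fahrenheit: 1176.9611 × 1.8 + 32 = 2150.5°F.

2150.5°F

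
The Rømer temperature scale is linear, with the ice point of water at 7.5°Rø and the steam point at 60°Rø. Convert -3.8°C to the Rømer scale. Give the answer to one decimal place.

5.5°Rø

Linearly onto the Rømer scale: 7.5 + (-3.8000 / 100) × (60 - 7.5) = 5.5°Rø.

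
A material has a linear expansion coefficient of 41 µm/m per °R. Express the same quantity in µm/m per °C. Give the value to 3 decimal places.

73.800 µm/m per °C

Since only a temperature interval is involved, the additive offset between the scales drops out.
A change of 1°C is a change of 1.8°R, so per °C the value is 41 × 1.8 = 73.800.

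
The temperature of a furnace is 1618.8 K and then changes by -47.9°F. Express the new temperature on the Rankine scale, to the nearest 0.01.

Initial temperature in Celsius: 1618.8 - 273.15 = 1345.6500°C.
The 47.9°F change is an interval, so only the factor 5/9 applies: -47.9 × 5/9 = -26.6111°C.
Final Celsius temperature: 1345.6500 - 26.6111 = 1319.0389°C.
In Rankine: 1319.0389 × 1.8 + 491.67 = 2865.94°R.

2865.94°R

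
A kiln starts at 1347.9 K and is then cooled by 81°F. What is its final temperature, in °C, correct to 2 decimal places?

Initial temperature in Celsius: 1347.9 - 273.15 = 1074.7500°C.
The 81°F change is an interval, so only the factor 5/9 applies: -81 × 5/9 = -45.0000°C.
Final Celsius temperature: 1074.7500 - 45.0000 = 1029.7500°C.

1029.75°C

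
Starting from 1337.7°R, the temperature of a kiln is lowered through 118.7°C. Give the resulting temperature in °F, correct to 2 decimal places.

664.37°F

Initial temperature in Celsius: (1337.7 - 491.67) × 5/9 = 470.0167°C.
Final Celsius temperature: 470.0167 - 118.7000 = 351.3167°C.
In Fahrenheit: 351.3167 × 1.8 + 32 = 664.37°F.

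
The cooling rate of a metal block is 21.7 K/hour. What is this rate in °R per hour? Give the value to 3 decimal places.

Since only a temperature interval is involved, the additive offset between the scales drops out.
A change of 1 K is a change of 1.8°R, so 21.7 × 1.8 = 39.060.

39.060 °R/hour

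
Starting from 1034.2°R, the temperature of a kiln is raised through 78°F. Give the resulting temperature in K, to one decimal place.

Initial temperature in Celsius: (1034.2 - 491.67) × 5/9 = 301.4056°C.
The 78°F change is an interval, so only the factor 5/9 applies: +78 × 5/9 = +43.3333°C.
Final Celsius temperature: 301.4056 + 43.3333 = 344.7389°C.
In kelvin: 344.7389 + 273.15 = 617.9 K.

617.9 K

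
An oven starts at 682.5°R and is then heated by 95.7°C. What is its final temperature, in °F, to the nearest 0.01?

395.09°F

Initial temperature in Celsius: (682.5 - 491.67) × 5/9 = 106.0167°C.
Final Celsius temperature: 106.0167 + 95.7000 = 201.7167°C.
In Fahrenheit: 201.7167 × 1.8 + 32 = 395.09°F.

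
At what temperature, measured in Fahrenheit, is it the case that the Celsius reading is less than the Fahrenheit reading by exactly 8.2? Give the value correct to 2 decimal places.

-21.55°F

Let F be the Fahrenheit reading. The Celsius reading is C = 5/9·F - 17.7778.
Require C - F = -8.2: (-4/9)·F - 17.7778 = -8.2.
F = (-8.2 + 17.7778) / (-4/9) = -21.55.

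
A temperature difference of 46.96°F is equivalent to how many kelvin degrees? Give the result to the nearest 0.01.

26.09 K

Only the scale ratio 5/9 matters for a change in temperature.
46.96 × 5/9 = 26.09.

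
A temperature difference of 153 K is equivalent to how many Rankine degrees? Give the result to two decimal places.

Only the scale ratio 1.8 matters for a change in temperature.
153 × 1.8 = 275.40.

275.40°R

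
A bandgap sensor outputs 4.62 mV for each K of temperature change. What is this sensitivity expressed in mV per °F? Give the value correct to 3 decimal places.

The quantity depends on a temperature interval, so only the ratio of degree sizes applies; the offset between the scales is irrelevant.
A change of 1°F is a change of 5/9 K, so per °F the value is 4.62 × 5/9 = 2.567.

2.567 mV per °F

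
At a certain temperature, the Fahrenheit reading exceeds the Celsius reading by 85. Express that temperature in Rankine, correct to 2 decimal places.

Let x be the Celsius reading; then the Fahrenheit reading is 1.8·x + 32.
(1.8·x + 32) - x = 85  ⇒  (0.8)·x = 53  ⇒  x = 66.2500°C.
In Rankine: 66.2500 × 1.8 + 491.67 = 610.92°R.

610.92°R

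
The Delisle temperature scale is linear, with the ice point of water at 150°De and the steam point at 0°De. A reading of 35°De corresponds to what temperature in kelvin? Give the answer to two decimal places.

349.82 K

Linear interpolation between the fixed points: C = (35 - 150) × 100 / (0 - 150) = 76.6667°C.
Then 76.6667 + 273.15 = 349.82 K.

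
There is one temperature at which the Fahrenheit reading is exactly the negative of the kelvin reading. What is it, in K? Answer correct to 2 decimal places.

Let K be the kelvin reading. The Fahrenheit reading is F = 1.8·K - 459.67.
Require F = -1·K: 1.8·K - 459.67 = -1·K.
(2.8)·K = 459.67  ⇒  K = 164.17.

164.17 K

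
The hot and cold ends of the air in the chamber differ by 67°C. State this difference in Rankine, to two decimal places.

Only the scale ratio 1.8 matters for a change in temperature.
67 × 1.8 = 120.60.

120.60°R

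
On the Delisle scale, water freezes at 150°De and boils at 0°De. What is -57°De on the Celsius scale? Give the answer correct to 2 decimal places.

138.00°C

Linear interpolation between the fixed points: C = (-57 - 150) × 100 / (0 - 150) = 138.0000°C.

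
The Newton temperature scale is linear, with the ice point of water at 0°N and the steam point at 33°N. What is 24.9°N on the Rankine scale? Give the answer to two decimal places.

Linear interpolation between the fixed points: C = (24.9 - 0) × 100 / (33 - 0) = 75.4545°C.
Then 75.4545 × 1.8 + 491.67 = 627.49°R.

627.49°R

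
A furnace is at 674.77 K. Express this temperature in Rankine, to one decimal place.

In Celsius: 674.77 - 273.15 = 401.6200°C.
In Rankine: 401.6200 × 1.8 + 491.67 = 1214.6°R.

1214.6°R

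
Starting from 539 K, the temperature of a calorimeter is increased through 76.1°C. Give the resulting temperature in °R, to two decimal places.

1107.18°R

Initial temperature in Celsius: 539 - 273.15 = 265.8500°C.
Final Celsius temperature: 265.8500 + 76.1000 = 341.9500°C.
In Rankine: 341.9500 × 1.8 + 491.67 = 1107.18°R.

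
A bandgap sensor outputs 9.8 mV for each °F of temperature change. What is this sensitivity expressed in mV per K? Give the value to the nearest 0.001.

17.640 mV per K

The quantity depends on a temperature interval, so only the ratio of degree sizes applies; the offset between the scales is irrelevant.
A change of 1 K is a change of 1.8°F, so per K the value is 9.8 × 1.8 = 17.640.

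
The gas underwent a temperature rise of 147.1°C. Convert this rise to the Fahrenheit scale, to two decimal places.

264.78°F

Only the scale ratio 1.8 matters for a change in temperature.
147.1 × 1.8 = 264.78.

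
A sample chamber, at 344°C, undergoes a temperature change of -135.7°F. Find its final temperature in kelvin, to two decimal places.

The 135.7°F change is an interval, so only the factor 5/9 applies: -135.7 × 5/9 = -75.3889°C.
Final Celsius temperature: 344.0000 - 75.3889 = 268.6111°C.
In kelvin: 268.6111 + 273.15 = 541.76 K.

541.76 K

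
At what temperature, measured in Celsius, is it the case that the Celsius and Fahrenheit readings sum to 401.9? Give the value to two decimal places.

Let C be the Celsius reading. The Fahrenheit reading is F = 1.8·C + 32.
Require C + F = 401.9: (2.8)·C + 32 = 401.9.
C = (401.9 - 32) / (2.8) = 132.11.

132.11°C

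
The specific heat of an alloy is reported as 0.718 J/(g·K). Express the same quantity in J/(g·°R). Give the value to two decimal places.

0.40 J/(g·°R)

The quantity depends on a temperature interval, so only the ratio of degree sizes applies; the offset between the scales is irrelevant.
A change of 1°R is a change of 5/9 K, so per °R the value is 0.718 × 5/9 = 0.40.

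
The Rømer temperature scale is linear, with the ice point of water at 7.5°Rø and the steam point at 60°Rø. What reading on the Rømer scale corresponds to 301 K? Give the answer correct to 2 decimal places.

22.12°Rø

First in Celsius: 301 - 273.15 = 27.8500°C.
Linearly onto the Rømer scale: 7.5 + (27.8500 / 100) × (60 - 7.5) = 22.12°Rø.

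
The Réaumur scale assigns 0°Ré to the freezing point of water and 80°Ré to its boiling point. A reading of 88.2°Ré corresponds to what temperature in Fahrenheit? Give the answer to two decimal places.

Linear interpolation between the fixed points: C = (88.2 - 0) × 100 / (80 - 0) = 110.2500°C.
Then 110.2500 × 1.8 + 32 = 230.45°F.

230.45°F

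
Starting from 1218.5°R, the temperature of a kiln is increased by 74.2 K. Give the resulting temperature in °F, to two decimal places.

Initial temperature in Celsius: (1218.5 - 491.67) × 5/9 = 403.7944°C.
The 74.2 K change is an interval; Kelvin and Celsius degrees are the same size, so ΔC = +74.2°C.
Final Celsius temperature: 403.7944 + 74.2000 = 477.9944°C.
In Fahrenheit: 477.9944 × 1.8 + 32 = 892.39°F.

892.39°F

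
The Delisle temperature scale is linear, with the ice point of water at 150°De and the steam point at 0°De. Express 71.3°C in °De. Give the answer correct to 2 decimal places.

43.05°De

Linearly onto the Delisle scale: 150 + (71.3000 / 100) × (0 - 150) = 43.05°De.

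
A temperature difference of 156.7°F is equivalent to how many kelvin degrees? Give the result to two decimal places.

For a temperature interval the offset drops out; only the factor 5/9 applies.
156.7 × 5/9 = 87.06.

87.06 K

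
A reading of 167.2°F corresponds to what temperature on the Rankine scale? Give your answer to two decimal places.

In Celsius: (167.2 - 32) × 5/9 = 75.1111°C.
In Rankine: 75.1111 × 1.8 + 491.67 = 626.87°R.

626.87°R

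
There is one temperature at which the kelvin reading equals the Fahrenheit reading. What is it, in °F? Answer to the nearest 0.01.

574.59°F

Let F be the Fahrenheit reading. The kelvin reading is K = 5/9·F + 255.372.
Set K = F: 5/9·F + 255.372 = F.
(-4/9)·F = -255.372  ⇒  F = 574.59.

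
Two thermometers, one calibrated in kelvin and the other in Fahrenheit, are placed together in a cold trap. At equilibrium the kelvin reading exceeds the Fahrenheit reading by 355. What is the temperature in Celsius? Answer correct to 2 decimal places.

-142.31°C

Let x be the kelvin reading; then the Fahrenheit reading is 1.8·x - 459.67.
(1.8·x - 459.67) - x = -355  ⇒  (0.8)·x = 104.67  ⇒  x = 130.8375 K.
In Celsius: 130.8375 - 273.15 = -142.31°C.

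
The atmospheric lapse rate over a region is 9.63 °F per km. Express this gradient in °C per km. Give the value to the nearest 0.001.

5.350 °C/km

Since only a temperature interval is involved, the additive offset between the scales drops out.
A change of 1°F is a change of 5/9°C, so 9.63 × 5/9 = 5.350.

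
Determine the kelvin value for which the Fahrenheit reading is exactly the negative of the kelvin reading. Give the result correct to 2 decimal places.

164.17 K

Let K be the kelvin reading. The Fahrenheit reading is F = 1.8·K - 459.67.
Require F = -1·K: 1.8·K - 459.67 = -1·K.
(2.8)·K = 459.67  ⇒  K = 164.17.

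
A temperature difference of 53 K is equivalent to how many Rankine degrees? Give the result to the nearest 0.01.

95.40°R

For a temperature interval the offset drops out; only the factor 1.8 applies.
53 × 1.8 = 95.40.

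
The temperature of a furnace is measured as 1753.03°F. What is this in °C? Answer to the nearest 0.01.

In Celsius: (1753.03 - 32) × 5/9 = 956.1278°C.

956.13°C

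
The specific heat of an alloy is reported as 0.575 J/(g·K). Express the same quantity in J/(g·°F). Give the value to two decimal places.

The quantity depends on a temperature interval, so only the ratio of degree sizes applies; the offset between the scales is irrelevant.
A change of 1°F is a change of 5/9 K, so per °F the value is 0.575 × 5/9 = 0.32.

0.32 J/(g·°F)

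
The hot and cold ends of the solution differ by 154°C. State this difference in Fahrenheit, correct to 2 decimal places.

Only the scale ratio 1.8 matters for a change in temperature.
154 × 1.8 = 277.20.

277.20°F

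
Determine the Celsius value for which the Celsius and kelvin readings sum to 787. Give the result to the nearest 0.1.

Let C be the Celsius reading. The kelvin reading is K = 1·C + 273.15.
Require C + K = 787: (2)·C + 273.15 = 787.
C = (787 - 273.15) / (2) = 256.9.

256.9°C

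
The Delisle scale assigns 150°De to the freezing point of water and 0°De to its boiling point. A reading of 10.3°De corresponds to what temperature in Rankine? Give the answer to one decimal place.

Linear interpolation between the fixed points: C = (10.3 - 150) × 100 / (0 - 150) = 93.1333°C.
Then 93.1333 × 1.8 + 491.67 = 659.3°R.

659.3°R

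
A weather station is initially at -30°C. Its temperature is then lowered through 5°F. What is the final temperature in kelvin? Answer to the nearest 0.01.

240.37 K

The 5°F change is an interval, so only the factor 5/9 applies: -5 × 5/9 = -2.7778°C.
Final Celsius temperature: -30.0000 - 2.7778 = -32.7778°C.
In kelvin: -32.7778 + 273.15 = 240.37 K.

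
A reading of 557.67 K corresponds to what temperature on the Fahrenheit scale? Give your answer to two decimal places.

544.14°F

In Celsius: 557.67 - 273.15 = 284.5200°C.
In Fahrenheit: 284.5200 × 1.8 + 32 = 544.14°F.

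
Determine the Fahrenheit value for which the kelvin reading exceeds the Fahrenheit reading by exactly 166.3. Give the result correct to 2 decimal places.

200.41°F

Let F be the Fahrenheit reading. The kelvin reading is K = 5/9·F + 255.372.
Require K - F = 166.3: (-4/9)·F + 255.372 = 166.3.
F = (166.3 - 255.372) / (-4/9) = 200.41.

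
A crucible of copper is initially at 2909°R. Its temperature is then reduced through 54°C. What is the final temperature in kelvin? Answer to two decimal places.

Initial temperature in Celsius: (2909 - 491.67) × 5/9 = 1342.9611°C.
Final Celsius temperature: 1342.9611 - 54.0000 = 1288.9611°C.
In kelvin: 1288.9611 + 273.15 = 1562.11 K.

1562.11 K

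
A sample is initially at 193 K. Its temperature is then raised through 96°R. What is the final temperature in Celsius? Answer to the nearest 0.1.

-26.8°C

Initial temperature in Celsius: 193 - 273.15 = -80.1500°C.
The 96°R change is an interval, so only the factor 5/9 applies: +96 × 5/9 = +53.3333°C.
Final Celsius temperature: -80.1500 + 53.3333 = -26.8167°C.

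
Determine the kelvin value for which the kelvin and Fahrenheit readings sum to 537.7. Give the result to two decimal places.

Let K be the kelvin reading. The Fahrenheit reading is F = 1.8·K - 459.67.
Require K + F = 537.7: (2.8)·K - 459.67 = 537.7.
K = (537.7 + 459.67) / (2.8) = 356.20.

356.20 K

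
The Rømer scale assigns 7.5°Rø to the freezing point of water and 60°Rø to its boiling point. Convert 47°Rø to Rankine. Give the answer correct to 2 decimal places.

Linear interpolation between the fixed points: C = (47 - 7.5) × 100 / (60 - 7.5) = 75.2381°C.
Then 75.2381 × 1.8 + 491.67 = 627.10°R.

627.10°R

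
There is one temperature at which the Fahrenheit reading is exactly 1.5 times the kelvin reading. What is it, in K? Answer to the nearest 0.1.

1532.2 K

Let K be the kelvin reading. The Fahrenheit reading is F = 1.8·K - 459.67.
Require F = 1.5·K: 1.8·K - 459.67 = 1.5·K.
(0.3)·K = 459.67  ⇒  K = 1532.2.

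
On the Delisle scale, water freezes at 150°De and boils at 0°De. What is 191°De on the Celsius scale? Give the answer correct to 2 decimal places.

Linear interpolation between the fixed points: C = (191 - 150) × 100 / (0 - 150) = -27.3333°C.

-27.33°C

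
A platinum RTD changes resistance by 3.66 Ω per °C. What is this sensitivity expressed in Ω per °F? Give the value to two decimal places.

2.03 Ω per °F

Since only a temperature interval is involved, the additive offset between the scales drops out.
A change of 1°F is a change of 5/9°C, so per °F the value is 3.66 × 5/9 = 2.03.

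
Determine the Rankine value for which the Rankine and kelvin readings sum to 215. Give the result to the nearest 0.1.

138.2°R

Let R be the Rankine reading. The kelvin reading is K = 5/9·R.
Require R + K = 215: (14/9)·R = 215.
R = (215) / (14/9) = 138.2.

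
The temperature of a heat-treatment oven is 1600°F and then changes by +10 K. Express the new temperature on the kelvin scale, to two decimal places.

Initial temperature in Celsius: (1600 - 32) × 5/9 = 871.1111°C.
The 10 K change is an interval; Kelvin and Celsius degrees are the same size, so ΔC = +10°C.
Final Celsius temperature: 871.1111 + 10.0000 = 881.1111°C.
In kelvin: 881.1111 + 273.15 = 1154.26 K.

1154.26 K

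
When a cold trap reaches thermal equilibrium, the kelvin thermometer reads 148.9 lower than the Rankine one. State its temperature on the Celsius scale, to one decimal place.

-87.0°C

Let x be the Rankine reading; then the kelvin reading is 5/9·x.
(5/9·x) - x = -148.9  ⇒  (-4/9)·x = -148.9  ⇒  x = 335.0250°R.
In Celsius: (335.025 - 491.67) × 5/9 = -87.0°C.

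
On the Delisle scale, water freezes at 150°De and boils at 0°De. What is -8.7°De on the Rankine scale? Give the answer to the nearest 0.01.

Linear interpolation between the fixed points: C = (-8.7 - 150) × 100 / (0 - 150) = 105.8000°C.
Then 105.8000 × 1.8 + 491.67 = 682.11°R.

682.11°R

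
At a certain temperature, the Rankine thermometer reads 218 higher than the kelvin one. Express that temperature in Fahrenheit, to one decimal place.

30.8°F

Let x be the kelvin reading; then the Rankine reading is 1.8·x.
(1.8·x) - x = 218  ⇒  (0.8)·x = 218  ⇒  x = 272.5000 K.
In Celsius: 272.5 - 273.15 = -0.6500°C.
In Fahrenheit: -0.6500 × 1.8 + 32 = 30.8°F.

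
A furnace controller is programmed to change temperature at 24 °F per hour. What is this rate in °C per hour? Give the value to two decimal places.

The quantity depends on a temperature interval, so only the ratio of degree sizes applies; the offset between the scales is irrelevant.
A change of 1°F is a change of 5/9°C, so 24 × 5/9 = 13.33.

13.33 °C/hour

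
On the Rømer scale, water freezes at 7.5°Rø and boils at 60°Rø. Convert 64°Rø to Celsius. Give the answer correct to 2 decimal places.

107.62°C

Linear interpolation between the fixed points: C = (64 - 7.5) × 100 / (60 - 7.5) = 107.6190°C.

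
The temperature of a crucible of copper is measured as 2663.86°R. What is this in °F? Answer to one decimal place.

2204.2°F

In Celsius: (2663.86 - 491.67) × 5/9 = 1206.7722°C.
In Fahrenheit: 1206.7722 × 1.8 + 32 = 2204.2°F.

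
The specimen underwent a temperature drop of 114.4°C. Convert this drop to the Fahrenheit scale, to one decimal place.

An interval of 1°C corresponds to 1.8°F.
114.4 × 1.8 = 205.9.

205.9°F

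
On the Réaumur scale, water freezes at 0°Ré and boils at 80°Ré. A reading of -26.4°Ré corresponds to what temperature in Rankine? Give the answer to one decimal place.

432.3°R

Linear interpolation between the fixed points: C = (-26.4 - 0) × 100 / (80 - 0) = -33.0000°C.
Then -33.0000 × 1.8 + 491.67 = 432.3°R.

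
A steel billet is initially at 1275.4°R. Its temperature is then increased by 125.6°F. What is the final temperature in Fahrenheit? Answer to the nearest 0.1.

Initial temperature in Celsius: (1275.4 - 491.67) × 5/9 = 435.4056°C.
The 125.6°F change is an interval, so only the factor 5/9 applies: +125.6 × 5/9 = +69.7778°C.
Final Celsius temperature: 435.4056 + 69.7778 = 505.1833°C.
In Fahrenheit: 505.1833 × 1.8 + 32 = 941.3°F.

941.3°F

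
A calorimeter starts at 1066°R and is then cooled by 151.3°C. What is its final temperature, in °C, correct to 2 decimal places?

Initial temperature in Celsius: (1066 - 491.67) × 5/9 = 319.0722°C.
Final Celsius temperature: 319.0722 - 151.3000 = 167.7722°C.

167.77°C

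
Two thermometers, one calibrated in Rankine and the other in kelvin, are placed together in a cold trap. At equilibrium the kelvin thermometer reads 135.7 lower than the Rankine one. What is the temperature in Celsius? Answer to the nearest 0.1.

Let x be the Rankine reading; then the kelvin reading is 5/9·x.
(5/9·x) - x = -135.7  ⇒  (-4/9)·x = -135.7  ⇒  x = 305.3250°R.
In Celsius: (305.325 - 491.67) × 5/9 = -103.5°C.

-103.5°C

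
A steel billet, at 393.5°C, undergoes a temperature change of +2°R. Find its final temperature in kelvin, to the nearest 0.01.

The 2°R change is an interval, so only the factor 5/9 applies: +2 × 5/9 = +1.1111°C.
Final Celsius temperature: 393.5000 + 1.1111 = 394.6111°C.
In kelvin: 394.6111 + 273.15 = 667.76 K.

667.76 K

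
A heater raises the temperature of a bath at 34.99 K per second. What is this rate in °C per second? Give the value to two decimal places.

34.99 °C/second

Since only a temperature interval is involved, the additive offset between the scales drops out.
A change of 1 K is a change of 1°C, so 34.99 × 1 = 34.99.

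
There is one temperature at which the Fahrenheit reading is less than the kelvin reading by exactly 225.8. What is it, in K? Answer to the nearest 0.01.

Let K be the kelvin reading. The Fahrenheit reading is F = 1.8·K - 459.67.
Require F - K = -225.8: (0.8)·K - 459.67 = -225.8.
K = (-225.8 + 459.67) / (0.8) = 292.34.

292.34 K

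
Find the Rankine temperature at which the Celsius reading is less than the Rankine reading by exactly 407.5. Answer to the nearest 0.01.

302.29°R

Let R be the Rankine reading. The Celsius reading is C = 5/9·R - 273.15.
Require C - R = -407.5: (-4/9)·R - 273.15 = -407.5.
R = (-407.5 + 273.15) / (-4/9) = 302.29.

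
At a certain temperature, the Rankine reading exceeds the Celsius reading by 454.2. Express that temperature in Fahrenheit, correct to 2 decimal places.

Let x be the Celsius reading; then the Rankine reading is 1.8·x + 491.67.
(1.8·x + 491.67) - x = 454.2  ⇒  (0.8)·x = -37.47  ⇒  x = -46.8375°C.
In Fahrenheit: -46.8375 × 1.8 + 32 = -52.31°F.

-52.31°F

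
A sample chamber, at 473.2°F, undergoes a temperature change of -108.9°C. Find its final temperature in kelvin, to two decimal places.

Initial temperature in Celsius: (473.2 - 32) × 5/9 = 245.1111°C.
Final Celsius temperature: 245.1111 - 108.9000 = 136.2111°C.
In kelvin: 136.2111 + 273.15 = 409.36 K.

409.36 K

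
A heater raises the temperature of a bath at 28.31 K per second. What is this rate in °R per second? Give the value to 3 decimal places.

50.958 °R/second

The quantity depends on a temperature interval, so only the ratio of degree sizes applies; the offset between the scales is irrelevant.
A change of 1 K is a change of 1.8°R, so 28.31 × 1.8 = 50.958.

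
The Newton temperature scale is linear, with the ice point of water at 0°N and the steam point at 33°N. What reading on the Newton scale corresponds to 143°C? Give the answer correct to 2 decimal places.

47.19°N

Linearly onto the Newton scale: 0 + (143.0000 / 100) × (33 - 0) = 47.19°N.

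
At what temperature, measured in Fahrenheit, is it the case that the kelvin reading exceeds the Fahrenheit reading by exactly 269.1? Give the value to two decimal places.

Let F be the Fahrenheit reading. The kelvin reading is K = 5/9·F + 255.372.
Require K - F = 269.1: (-4/9)·F + 255.372 = 269.1.
F = (269.1 - 255.372) / (-4/9) = -30.89.

-30.89°F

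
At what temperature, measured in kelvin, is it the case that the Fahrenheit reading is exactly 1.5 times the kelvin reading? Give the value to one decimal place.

Let K be the kelvin reading. The Fahrenheit reading is F = 1.8·K - 459.67.
Require F = 1.5·K: 1.8·K - 459.67 = 1.5·K.
(0.3)·K = 459.67  ⇒  K = 1532.2.

1532.2 K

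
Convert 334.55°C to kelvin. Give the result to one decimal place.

607.7 K

In kelvin: 334.5500 + 273.15 = 607.7 K.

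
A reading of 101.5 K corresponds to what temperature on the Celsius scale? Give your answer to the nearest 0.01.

-171.65°C

In Celsius: 101.5 - 273.15 = -171.6500°C.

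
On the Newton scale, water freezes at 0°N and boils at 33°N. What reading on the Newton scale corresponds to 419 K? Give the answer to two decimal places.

48.13°N

First in Celsius: 419 - 273.15 = 145.8500°C.
Linearly onto the Newton scale: 0 + (145.8500 / 100) × (33 - 0) = 48.13°N.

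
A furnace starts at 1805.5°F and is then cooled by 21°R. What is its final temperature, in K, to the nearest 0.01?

Initial temperature in Celsius: (1805.5 - 32) × 5/9 = 985.2778°C.
The 21°R change is an interval, so only the factor 5/9 applies: -21 × 5/9 = -11.6667°C.
Final Celsius temperature: 985.2778 - 11.6667 = 973.6111°C.
In kelvin: 973.6111 + 273.15 = 1246.76 K.

1246.76 K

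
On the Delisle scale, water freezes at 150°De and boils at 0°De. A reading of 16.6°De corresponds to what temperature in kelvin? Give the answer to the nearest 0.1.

Linear interpolation between the fixed points: C = (16.6 - 150) × 100 / (0 - 150) = 88.9333°C.
Then 88.9333 + 273.15 = 362.1 K.

362.1 K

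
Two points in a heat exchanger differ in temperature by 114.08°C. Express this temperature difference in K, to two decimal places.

Celsius and kelvin degrees are the same size, so the interval is unchanged: 114.08.

114.08 K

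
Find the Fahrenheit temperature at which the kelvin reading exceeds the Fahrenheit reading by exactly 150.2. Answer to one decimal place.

Let F be the Fahrenheit reading. The kelvin reading is K = 5/9·F + 255.372.
Require K - F = 150.2: (-4/9)·F + 255.372 = 150.2.
F = (150.2 - 255.372) / (-4/9) = 236.6.

236.6°F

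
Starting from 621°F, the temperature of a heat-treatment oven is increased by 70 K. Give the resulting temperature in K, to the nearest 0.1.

670.4 K

Initial temperature in Celsius: (621 - 32) × 5/9 = 327.2222°C.
The 70 K change is an interval; Kelvin and Celsius degrees are the same size, so ΔC = +70°C.
Final Celsius temperature: 327.2222 + 70.0000 = 397.2222°C.
In kelvin: 397.2222 + 273.15 = 670.4 K.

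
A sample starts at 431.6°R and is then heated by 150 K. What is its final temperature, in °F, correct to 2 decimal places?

Initial temperature in Celsius: (431.6 - 491.67) × 5/9 = -33.3722°C.
The 150 K change is an interval; Kelvin and Celsius degrees are the same size, so ΔC = +150°C.
Final Celsius temperature: -33.3722 + 150.0000 = 116.6278°C.
In Fahrenheit: 116.6278 × 1.8 + 32 = 241.93°F.

241.93°F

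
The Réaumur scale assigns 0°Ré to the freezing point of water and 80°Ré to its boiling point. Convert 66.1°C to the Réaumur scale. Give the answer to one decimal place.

52.9°Ré

Linearly onto the Réaumur scale: 0 + (66.1000 / 100) × (80 - 0) = 52.9°Ré.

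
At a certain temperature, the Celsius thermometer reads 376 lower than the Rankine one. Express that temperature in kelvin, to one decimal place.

Let x be the Rankine reading; then the Celsius reading is 5/9·x - 273.15.
(5/9·x - 273.15) - x = -376  ⇒  (-4/9)·x = -102.85  ⇒  x = 231.4125°R.
In Celsius: (231.4125 - 491.67) × 5/9 = -144.5875°C.
In kelvin: -144.5875 + 273.15 = 128.6 K.

128.6 K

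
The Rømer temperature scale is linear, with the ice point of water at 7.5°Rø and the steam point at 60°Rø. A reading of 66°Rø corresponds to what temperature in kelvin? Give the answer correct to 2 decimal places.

Linear interpolation between the fixed points: C = (66 - 7.5) × 100 / (60 - 7.5) = 111.4286°C.
Then 111.4286 + 273.15 = 384.58 K.

384.58 K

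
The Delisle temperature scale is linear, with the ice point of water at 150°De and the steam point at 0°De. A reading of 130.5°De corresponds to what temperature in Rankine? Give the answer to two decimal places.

Linear interpolation between the fixed points: C = (130.5 - 150) × 100 / (0 - 150) = 13.0000°C.
Then 13.0000 × 1.8 + 491.67 = 515.07°R.

515.07°R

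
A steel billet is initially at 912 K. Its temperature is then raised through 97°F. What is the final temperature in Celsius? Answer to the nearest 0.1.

Initial temperature in Celsius: 912 - 273.15 = 638.8500°C.
The 97°F change is an interval, so only the factor 5/9 applies: +97 × 5/9 = +53.8889°C.
Final Celsius temperature: 638.8500 + 53.8889 = 692.7389°C.

692.7°C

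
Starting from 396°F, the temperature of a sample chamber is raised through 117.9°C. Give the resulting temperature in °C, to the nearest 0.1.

320.1°C

Initial temperature in Celsius: (396 - 32) × 5/9 = 202.2222°C.
Final Celsius temperature: 202.2222 + 117.9000 = 320.1222°C.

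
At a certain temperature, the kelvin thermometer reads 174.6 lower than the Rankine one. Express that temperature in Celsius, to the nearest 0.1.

-54.9°C

Let x be the Rankine reading; then the kelvin reading is 5/9·x.
(5/9·x) - x = -174.6  ⇒  (-4/9)·x = -174.6  ⇒  x = 392.8500°R.
In Celsius: (392.85 - 491.67) × 5/9 = -54.9°C.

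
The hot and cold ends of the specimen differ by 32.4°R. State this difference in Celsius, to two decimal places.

An interval of 1°R corresponds to 5/9°C.
32.4 × 5/9 = 18.00.

18.00°C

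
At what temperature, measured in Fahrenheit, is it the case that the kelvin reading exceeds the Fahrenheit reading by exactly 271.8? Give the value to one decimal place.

-37.0°F

Let F be the Fahrenheit reading. The kelvin reading is K = 5/9·F + 255.372.
Require K - F = 271.8: (-4/9)·F + 255.372 = 271.8.
F = (271.8 - 255.372) / (-4/9) = -37.0.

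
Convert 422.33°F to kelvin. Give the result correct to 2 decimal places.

490.00 K

In Celsius: (422.33 - 32) × 5/9 = 216.8500°C.
In kelvin: 216.8500 + 273.15 = 490.00 K.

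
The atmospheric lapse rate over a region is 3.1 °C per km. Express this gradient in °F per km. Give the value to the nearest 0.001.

The quantity depends on a temperature interval, so only the ratio of degree sizes applies; the offset between the scales is irrelevant.
A change of 1°C is a change of 1.8°F, so 3.1 × 1.8 = 5.580.

5.580 °F/km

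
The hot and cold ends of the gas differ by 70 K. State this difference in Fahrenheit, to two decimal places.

An interval of 1 K corresponds to 1.8°F.
70 × 1.8 = 126.00.

126.00°F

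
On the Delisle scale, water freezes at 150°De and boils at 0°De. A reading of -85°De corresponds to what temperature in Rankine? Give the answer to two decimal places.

Linear interpolation between the fixed points: C = (-85 - 150) × 100 / (0 - 150) = 156.6667°C.
Then 156.6667 × 1.8 + 491.67 = 773.67°R.

773.67°R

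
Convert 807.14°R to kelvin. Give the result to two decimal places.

In Celsius: (807.14 - 491.67) × 5/9 = 175.2611°C.
In kelvin: 175.2611 + 273.15 = 448.41 K.

448.41 K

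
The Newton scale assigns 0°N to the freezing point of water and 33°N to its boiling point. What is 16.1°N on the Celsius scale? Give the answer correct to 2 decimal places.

Linear interpolation between the fixed points: C = (16.1 - 0) × 100 / (33 - 0) = 48.7879°C.

48.79°C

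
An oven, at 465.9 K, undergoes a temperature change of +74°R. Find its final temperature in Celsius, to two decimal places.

Initial temperature in Celsius: 465.9 - 273.15 = 192.7500°C.
The 74°R change is an interval, so only the factor 5/9 applies: +74 × 5/9 = +41.1111°C.
Final Celsius temperature: 192.7500 + 41.1111 = 233.8611°C.

233.86°C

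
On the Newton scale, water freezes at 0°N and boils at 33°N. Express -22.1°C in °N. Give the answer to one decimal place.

Linearly onto the Newton scale: 0 + (-22.1000 / 100) × (33 - 0) = -7.3°N.

-7.3°N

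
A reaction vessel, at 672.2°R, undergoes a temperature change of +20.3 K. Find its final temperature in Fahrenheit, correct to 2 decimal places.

249.07°F

Initial temperature in Celsius: (672.2 - 491.67) × 5/9 = 100.2944°C.
The 20.3 K change is an interval; Kelvin and Celsius degrees are the same size, so ΔC = +20.3°C.
Final Celsius temperature: 100.2944 + 20.3000 = 120.5944°C.
In Fahrenheit: 120.5944 × 1.8 + 32 = 249.07°F.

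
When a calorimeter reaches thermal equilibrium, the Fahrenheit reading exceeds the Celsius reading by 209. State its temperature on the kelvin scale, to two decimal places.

Let x be the Celsius reading; then the Fahrenheit reading is 1.8·x + 32.
(1.8·x + 32) - x = 209  ⇒  (0.8)·x = 177  ⇒  x = 221.2500°C.
In kelvin: 221.2500 + 273.15 = 494.40 K.

494.40 K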